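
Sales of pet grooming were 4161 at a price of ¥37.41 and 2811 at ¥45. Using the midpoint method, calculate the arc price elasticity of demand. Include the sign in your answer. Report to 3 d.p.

ΔQ = 2811 − 4161 = -1350; ΔP = 45 − 37.41 = 7.59.
Midpoints: P̄ = 41.20, Q̄ = 3486.0.
ε = (ΔQ/ΔP)(P̄/Q̄) = (-1350/7.59)(41.20/3486.0).

-2.102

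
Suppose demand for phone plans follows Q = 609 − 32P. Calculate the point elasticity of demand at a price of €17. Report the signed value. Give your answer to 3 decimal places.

At P = 17, Q = 65.
dQ/dP = −32.
ε = (dQ/dP)(P/Q) = (-32)(17/65).

-8.369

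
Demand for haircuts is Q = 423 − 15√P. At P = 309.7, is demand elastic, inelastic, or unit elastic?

Q = 159.026, dQ/dP = -0.426.
ε = (dQ/dP)(P/Q) ≈ -0.830.
|ε| = 0.83 < 1.

inelastic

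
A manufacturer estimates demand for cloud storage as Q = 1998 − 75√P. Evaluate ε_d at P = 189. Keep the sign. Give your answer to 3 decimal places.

-0.533

At P = 189, Q = 966.920.
dQ/dP = −75/(2√P) = -2.728.
ε = (dQ/dP)(P/Q) = (-2.728)(189/966.920).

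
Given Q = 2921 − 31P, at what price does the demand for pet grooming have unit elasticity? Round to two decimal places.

47.11

For linear demand Q = a − bP, ε = −bP/(a − bP). |ε| = 1 when bP = a − bP, i.e. P = a/(2b).
P = 2921/(2·31) = 2921/62 = 47.1129.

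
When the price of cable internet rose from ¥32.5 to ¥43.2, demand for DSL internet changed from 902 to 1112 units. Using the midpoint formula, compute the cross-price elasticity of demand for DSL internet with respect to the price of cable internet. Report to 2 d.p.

0.74

ΔQ_x = 1112 − 902 = 210; ΔP_y = 43.2 − 32.5 = 10.7.
Midpoints: P̄_y = 37.85, Q̄_x = 1007.0.
ε_xy = (ΔQ_x/ΔP_y)(P̄_y/Q̄_x) = (210/10.7)(37.85/1007.0).
ε_xy > 0, so the goods are substitutes.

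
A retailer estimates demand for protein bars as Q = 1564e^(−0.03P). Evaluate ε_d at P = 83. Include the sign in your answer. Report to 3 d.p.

At P = 83, Q = 129.671.
dQ/dP = −0.03·1564e^(−0.03P) = −0.03Q = -3.890.
ε = (dQ/dP)(P/Q) = (-3.890)(83/129.671).

-2.490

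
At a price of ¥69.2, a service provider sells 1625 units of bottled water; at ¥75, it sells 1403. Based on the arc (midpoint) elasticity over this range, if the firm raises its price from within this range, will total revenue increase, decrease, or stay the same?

Arc ε = (-222/5.8)(72.10/1514.0) ≈ -1.823.
|ε| = 1.82 > 1, so demand is elastic. A price rise therefore reduces total revenue.

decrease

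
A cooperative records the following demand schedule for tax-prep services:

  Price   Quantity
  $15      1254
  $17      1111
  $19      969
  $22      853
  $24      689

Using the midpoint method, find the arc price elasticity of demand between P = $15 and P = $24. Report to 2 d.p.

-1.26

At P = 15, Q = 1254; at P = 24, Q = 689.
ΔQ = -565, ΔP = 9. Midpoints: P̄ = 19.50, Q̄ = 971.5.
ε = (ΔQ/ΔP)(P̄/Q̄) = (-565/9)(19.50/971.5).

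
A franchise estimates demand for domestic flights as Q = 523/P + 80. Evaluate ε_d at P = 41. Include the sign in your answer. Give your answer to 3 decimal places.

At P = 41, Q = 92.756.
dQ/dP = −523/P² = -0.311.
ε = (dQ/dP)(P/Q) = (-0.311)(41/92.756).

-0.138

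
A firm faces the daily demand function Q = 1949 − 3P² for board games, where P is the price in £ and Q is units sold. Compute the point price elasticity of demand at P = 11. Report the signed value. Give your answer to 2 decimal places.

At P = 11, Q = 1586.
dQ/dP = −6P = -66.
ε = (dQ/dP)(P/Q) = (-66)(11/1586).
|ε| < 1, so demand is inelastic at this price.

-0.46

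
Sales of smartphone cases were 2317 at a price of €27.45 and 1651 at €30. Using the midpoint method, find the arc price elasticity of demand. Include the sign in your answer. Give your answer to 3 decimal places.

ΔQ = 1651 − 2317 = -666; ΔP = 30 − 27.45 = 2.55.
Midpoints: P̄ = 28.73, Q̄ = 1984.0.
ε = (ΔQ/ΔP)(P̄/Q̄) = (-666/2.55)(28.73/1984.0).

-3.781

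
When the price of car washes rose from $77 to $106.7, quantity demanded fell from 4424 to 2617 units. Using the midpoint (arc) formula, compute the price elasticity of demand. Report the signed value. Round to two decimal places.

ΔQ = 2617 − 4424 = -1807; ΔP = 106.7 − 77 = 29.7.
Midpoints: P̄ = 91.85, Q̄ = 3520.5.
ε = (ΔQ/ΔP)(P̄/Q̄) = (-1807/29.7)(91.85/3520.5).

-1.59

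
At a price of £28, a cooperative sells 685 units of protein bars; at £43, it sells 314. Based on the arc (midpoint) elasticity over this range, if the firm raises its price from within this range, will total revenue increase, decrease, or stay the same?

decrease

Arc ε = (-371/15)(35.50/499.5) ≈ -1.758.
|ε| = 1.76 > 1, so demand is elastic. A price rise therefore reduces total revenue.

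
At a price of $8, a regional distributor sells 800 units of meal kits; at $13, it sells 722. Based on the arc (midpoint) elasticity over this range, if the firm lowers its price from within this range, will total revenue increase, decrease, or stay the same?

Arc ε = (-78/5)(10.50/761.0) ≈ -0.215.
|ε| = 0.22 < 1, so demand is inelastic. A price cut therefore reduces total revenue.

decrease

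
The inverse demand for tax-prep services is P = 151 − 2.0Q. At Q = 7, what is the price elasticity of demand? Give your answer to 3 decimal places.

-9.786

At Q = 7, P = 151 − 2.0(7) = 137.00.
dP/dQ = −2.0, so dQ/dP = 1/(−2.0) = -0.500.
ε = (dQ/dP)(P/Q) = (-0.500)(137.00/7).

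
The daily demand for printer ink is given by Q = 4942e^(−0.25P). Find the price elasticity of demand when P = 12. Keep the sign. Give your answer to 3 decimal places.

-3.000

At P = 12, Q = 246.048.
dQ/dP = −0.25·4942e^(−0.25P) = −0.25Q = -61.512.
ε = (dQ/dP)(P/Q) = (-61.512)(12/246.048).
|ε| > 1, so demand is elastic at this price.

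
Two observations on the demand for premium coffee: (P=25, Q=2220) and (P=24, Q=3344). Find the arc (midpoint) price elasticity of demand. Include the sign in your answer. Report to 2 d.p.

ΔQ = 3344 − 2220 = 1124; ΔP = 24 − 25 = -1.
Midpoints: P̄ = 24.50, Q̄ = 2782.0.
ε = (ΔQ/ΔP)(P̄/Q̄) = (1124/-1)(24.50/2782.0).

-9.90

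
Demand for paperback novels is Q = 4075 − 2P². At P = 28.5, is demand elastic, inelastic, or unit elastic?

elastic

Q = 2450.500, dQ/dP = -114.
ε = (dQ/dP)(P/Q) ≈ -1.326.
|ε| = 1.33 > 1.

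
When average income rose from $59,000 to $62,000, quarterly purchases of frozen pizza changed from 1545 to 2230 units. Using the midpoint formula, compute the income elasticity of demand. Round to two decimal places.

7.32

ΔQ = 685, ΔI = 3000. Midpoints: Ī = 60,500, Q̄ = 1887.5.
ε_I = (ΔQ/ΔI)(Ī/Q̄) = (685/3000)(60500/1887.5).
ε_I > 0, so the good is normal.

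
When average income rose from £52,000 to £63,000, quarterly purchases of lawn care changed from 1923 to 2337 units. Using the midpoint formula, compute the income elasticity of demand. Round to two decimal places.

1.02

ΔQ = 414, ΔI = 11000. Midpoints: Ī = 57,500, Q̄ = 2130.0.
ε_I = (ΔQ/ΔI)(Ī/Q̄) = (414/11000)(57500/2130.0).
ε_I > 0, so the good is normal.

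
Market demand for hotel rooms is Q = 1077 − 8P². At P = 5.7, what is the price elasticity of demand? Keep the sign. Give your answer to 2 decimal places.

At P = 5.7, Q = 817.080.
dQ/dP = −16P = -91.200.
ε = (dQ/dP)(P/Q) = (-91.200)(5.7/817.080).

-0.64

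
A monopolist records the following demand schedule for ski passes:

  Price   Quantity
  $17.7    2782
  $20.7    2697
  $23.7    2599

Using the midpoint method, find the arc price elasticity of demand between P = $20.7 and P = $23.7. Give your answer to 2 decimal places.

-0.27

At P = 20.7, Q = 2697; at P = 23.7, Q = 2599.
ΔQ = -98, ΔP = 3.0. Midpoints: P̄ = 22.20, Q̄ = 2648.0.
ε = (ΔQ/ΔP)(P̄/Q̄) = (-98/3.0)(22.20/2648.0).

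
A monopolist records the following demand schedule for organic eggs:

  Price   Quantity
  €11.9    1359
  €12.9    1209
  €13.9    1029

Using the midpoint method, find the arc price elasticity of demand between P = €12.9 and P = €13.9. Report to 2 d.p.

At P = 12.9, Q = 1209; at P = 13.9, Q = 1029.
ΔQ = -180, ΔP = 1.0. Midpoints: P̄ = 13.40, Q̄ = 1119.0.
ε = (ΔQ/ΔP)(P̄/Q̄) = (-180/1.0)(13.40/1119.0).

-2.16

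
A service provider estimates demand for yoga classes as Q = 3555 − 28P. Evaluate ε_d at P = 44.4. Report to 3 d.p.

At P = 44.4, Q = 2311.800.
dQ/dP = −28.
ε = (dQ/dP)(P/Q) = (-28)(44.4/2311.800).

-0.538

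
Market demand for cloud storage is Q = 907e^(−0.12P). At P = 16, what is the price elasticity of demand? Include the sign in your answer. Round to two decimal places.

-1.92

At P = 16, Q = 132.973.
dQ/dP = −0.12·907e^(−0.12P) = −0.12Q = -15.957.
ε = (dQ/dP)(P/Q) = (-15.957)(16/132.973).
|ε| > 1, so demand is elastic at this price.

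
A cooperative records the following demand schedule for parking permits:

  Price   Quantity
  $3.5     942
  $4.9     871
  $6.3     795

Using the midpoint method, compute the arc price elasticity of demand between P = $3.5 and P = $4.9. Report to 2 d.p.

-0.23

At P = 3.5, Q = 942; at P = 4.9, Q = 871.
ΔQ = -71, ΔP = 1.4. Midpoints: P̄ = 4.20, Q̄ = 906.5.
ε = (ΔQ/ΔP)(P̄/Q̄) = (-71/1.4)(4.20/906.5).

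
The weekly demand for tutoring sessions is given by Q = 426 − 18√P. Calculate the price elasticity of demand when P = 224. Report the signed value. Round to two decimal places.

-0.86

At P = 224, Q = 156.601.
dQ/dP = −18/(2√P) = -0.601.
ε = (dQ/dP)(P/Q) = (-0.601)(224/156.601).
|ε| < 1, so demand is inelastic at this price.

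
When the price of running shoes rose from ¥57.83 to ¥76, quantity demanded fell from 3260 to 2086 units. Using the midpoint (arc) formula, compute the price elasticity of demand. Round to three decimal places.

-1.617

ΔQ = 2086 − 3260 = -1174; ΔP = 76 − 57.83 = 18.17.
Midpoints: P̄ = 66.91, Q̄ = 2673.0.
ε = (ΔQ/ΔP)(P̄/Q̄) = (-1174/18.17)(66.91/2673.0).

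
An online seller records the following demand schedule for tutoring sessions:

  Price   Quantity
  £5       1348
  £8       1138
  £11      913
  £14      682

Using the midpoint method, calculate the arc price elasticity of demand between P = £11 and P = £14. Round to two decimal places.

At P = 11, Q = 913; at P = 14, Q = 682.
ΔQ = -231, ΔP = 3. Midpoints: P̄ = 12.50, Q̄ = 797.5.
ε = (ΔQ/ΔP)(P̄/Q̄) = (-231/3)(12.50/797.5).

-1.21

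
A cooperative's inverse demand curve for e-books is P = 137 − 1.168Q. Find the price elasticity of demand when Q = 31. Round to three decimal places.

-2.784

At Q = 31, P = 137 − 1.168(31) = 100.79.
dP/dQ = −1.168, so dQ/dP = 1/(−1.168) = -0.856.
ε = (dQ/dP)(P/Q) = (-0.856)(100.79/31).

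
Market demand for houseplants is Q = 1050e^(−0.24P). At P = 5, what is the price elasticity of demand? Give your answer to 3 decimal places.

At P = 5, Q = 316.254.
dQ/dP = −0.24·1050e^(−0.24P) = −0.24Q = -75.901.
ε = (dQ/dP)(P/Q) = (-75.901)(5/316.254).

-1.200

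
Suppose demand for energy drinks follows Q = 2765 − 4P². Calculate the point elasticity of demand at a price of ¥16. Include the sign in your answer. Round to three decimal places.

-1.176

At P = 16, Q = 1741.
dQ/dP = −8P = -128.
ε = (dQ/dP)(P/Q) = (-128)(16/1741).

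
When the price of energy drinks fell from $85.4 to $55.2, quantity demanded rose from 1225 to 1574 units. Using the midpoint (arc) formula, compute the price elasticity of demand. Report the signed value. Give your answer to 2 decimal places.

ΔQ = 1574 − 1225 = 349; ΔP = 55.2 − 85.4 = -30.2.
Midpoints: P̄ = 70.30, Q̄ = 1399.5.
ε = (ΔQ/ΔP)(P̄/Q̄) = (349/-30.2)(70.30/1399.5).

-0.58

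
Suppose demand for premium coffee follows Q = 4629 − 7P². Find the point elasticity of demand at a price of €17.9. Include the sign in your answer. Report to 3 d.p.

-1.880

At P = 17.9, Q = 2386.130.
dQ/dP = −14P = -250.600.
ε = (dQ/dP)(P/Q) = (-250.600)(17.9/2386.130).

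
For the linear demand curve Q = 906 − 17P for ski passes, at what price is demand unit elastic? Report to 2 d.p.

For linear demand Q = a − bP, ε = −bP/(a − bP). |ε| = 1 when bP = a − bP, i.e. P = a/(2b).
P = 906/(2·17) = 906/34 = 26.6471.

26.65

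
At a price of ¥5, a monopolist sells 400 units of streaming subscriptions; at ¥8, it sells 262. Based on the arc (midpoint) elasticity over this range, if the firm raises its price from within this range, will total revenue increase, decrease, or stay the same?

Arc ε = (-138/3)(6.50/331.0) ≈ -0.903.
|ε| = 0.90 < 1, so demand is inelastic. A price rise therefore raises total revenue.

increase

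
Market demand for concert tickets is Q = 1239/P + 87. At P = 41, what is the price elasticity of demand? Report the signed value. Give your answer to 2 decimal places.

At P = 41, Q = 117.220.
dQ/dP = −1239/P² = -0.737.
ε = (dQ/dP)(P/Q) = (-0.737)(41/117.220).
|ε| < 1, so demand is inelastic at this price.

-0.26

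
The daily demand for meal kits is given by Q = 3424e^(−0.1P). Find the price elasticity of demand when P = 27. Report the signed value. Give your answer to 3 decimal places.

-2.700

At P = 27, Q = 230.112.
dQ/dP = −0.1·3424e^(−0.1P) = −0.1Q = -23.011.
ε = (dQ/dP)(P/Q) = (-23.011)(27/230.112).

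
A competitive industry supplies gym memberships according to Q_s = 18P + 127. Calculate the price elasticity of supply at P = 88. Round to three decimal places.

0.926

At P = 88, Q_s = 1711.
dQ_s/dP = 18.
ε_s = (dQ_s/dP)(P/Q_s) = (18)(88/1711).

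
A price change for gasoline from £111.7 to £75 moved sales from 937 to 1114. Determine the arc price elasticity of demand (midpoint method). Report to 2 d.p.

ΔQ = 1114 − 937 = 177; ΔP = 75 − 111.7 = -36.7.
Midpoints: P̄ = 93.35, Q̄ = 1025.5.
ε = (ΔQ/ΔP)(P̄/Q̄) = (177/-36.7)(93.35/1025.5).

-0.44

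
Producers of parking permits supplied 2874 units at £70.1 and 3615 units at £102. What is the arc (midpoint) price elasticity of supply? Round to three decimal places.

ΔQ = 3615 − 2874 = 741; ΔP = 102 − 70.1 = 31.9.
Midpoints: P̄ = 86.05, Q̄ = 3244.5.
ε_s = (ΔQ/ΔP)(P̄/Q̄) = (741/31.9)(86.05/3244.5).

0.616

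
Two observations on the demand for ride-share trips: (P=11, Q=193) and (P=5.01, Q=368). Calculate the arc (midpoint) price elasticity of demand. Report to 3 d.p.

ΔQ = 368 − 193 = 175; ΔP = 5.01 − 11 = -5.99.
Midpoints: P̄ = 8.00, Q̄ = 280.5.
ε = (ΔQ/ΔP)(P̄/Q̄) = (175/-5.99)(8.00/280.5).

-0.834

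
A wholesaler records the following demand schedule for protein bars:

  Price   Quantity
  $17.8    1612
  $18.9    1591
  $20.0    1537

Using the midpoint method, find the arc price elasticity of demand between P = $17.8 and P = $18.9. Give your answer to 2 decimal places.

-0.22

At P = 17.8, Q = 1612; at P = 18.9, Q = 1591.
ΔQ = -21, ΔP = 1.1. Midpoints: P̄ = 18.35, Q̄ = 1601.5.
ε = (ΔQ/ΔP)(P̄/Q̄) = (-21/1.1)(18.35/1601.5).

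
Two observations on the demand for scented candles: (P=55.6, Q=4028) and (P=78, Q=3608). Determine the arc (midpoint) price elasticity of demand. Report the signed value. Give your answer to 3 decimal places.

ΔQ = 3608 − 4028 = -420; ΔP = 78 − 55.6 = 22.4.
Midpoints: P̄ = 66.80, Q̄ = 3818.0.
ε = (ΔQ/ΔP)(P̄/Q̄) = (-420/22.4)(66.80/3818.0).

-0.328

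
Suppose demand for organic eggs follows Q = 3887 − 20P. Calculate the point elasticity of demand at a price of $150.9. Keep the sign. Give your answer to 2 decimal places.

At P = 150.9, Q = 869.
dQ/dP = −20.
ε = (dQ/dP)(P/Q) = (-20)(150.9/869).

-3.47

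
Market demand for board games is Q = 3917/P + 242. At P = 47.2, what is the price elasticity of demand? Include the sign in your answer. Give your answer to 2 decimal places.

-0.26

At P = 47.2, Q = 324.987.
dQ/dP = −3917/P² = -1.758.
ε = (dQ/dP)(P/Q) = (-1.758)(47.2/324.987).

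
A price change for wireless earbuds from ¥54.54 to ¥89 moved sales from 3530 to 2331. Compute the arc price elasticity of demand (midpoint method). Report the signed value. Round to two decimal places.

-0.85

ΔQ = 2331 − 3530 = -1199; ΔP = 89 − 54.54 = 34.46.
Midpoints: P̄ = 71.77, Q̄ = 2930.5.
ε = (ΔQ/ΔP)(P̄/Q̄) = (-1199/34.46)(71.77/2930.5).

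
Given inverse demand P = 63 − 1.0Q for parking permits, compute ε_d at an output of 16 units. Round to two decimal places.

At Q = 16, P = 63 − 1.0(16) = 47.00.
dP/dQ = −1.0, so dQ/dP = 1/(−1.0) = -1.000.
ε = (dQ/dP)(P/Q) = (-1.000)(47.00/16).

-2.94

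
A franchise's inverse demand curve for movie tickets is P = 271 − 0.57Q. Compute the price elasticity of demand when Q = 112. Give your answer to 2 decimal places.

-3.24

At Q = 112, P = 271 − 0.57(112) = 207.16.
dP/dQ = −0.57, so dQ/dP = 1/(−0.57) = -1.754.
ε = (dQ/dP)(P/Q) = (-1.754)(207.16/112).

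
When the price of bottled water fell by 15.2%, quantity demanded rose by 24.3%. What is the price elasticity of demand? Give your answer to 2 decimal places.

ε = %ΔQ / %ΔP = (24.3)/(-15.2) = -1.599.

-1.60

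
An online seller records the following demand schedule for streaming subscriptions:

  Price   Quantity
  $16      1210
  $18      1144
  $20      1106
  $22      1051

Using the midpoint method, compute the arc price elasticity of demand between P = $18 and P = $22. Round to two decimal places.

-0.42

At P = 18, Q = 1144; at P = 22, Q = 1051.
ΔQ = -93, ΔP = 4. Midpoints: P̄ = 20.00, Q̄ = 1097.5.
ε = (ΔQ/ΔP)(P̄/Q̄) = (-93/4)(20.00/1097.5).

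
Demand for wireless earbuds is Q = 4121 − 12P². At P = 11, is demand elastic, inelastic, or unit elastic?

elastic

Q = 2669, dQ/dP = -264.
ε = (dQ/dP)(P/Q) ≈ -1.088.
|ε| = 1.09 > 1.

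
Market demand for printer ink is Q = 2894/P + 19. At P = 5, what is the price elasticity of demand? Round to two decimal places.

-0.97

At P = 5, Q = 597.800.
dQ/dP = −2894/P² = -115.760.
ε = (dQ/dP)(P/Q) = (-115.760)(5/597.800).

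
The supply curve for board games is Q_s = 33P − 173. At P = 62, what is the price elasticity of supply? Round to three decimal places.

1.092

At P = 62, Q_s = 1873.
dQ_s/dP = 33.
ε_s = (dQ_s/dP)(P/Q_s) = (33)(62/1873).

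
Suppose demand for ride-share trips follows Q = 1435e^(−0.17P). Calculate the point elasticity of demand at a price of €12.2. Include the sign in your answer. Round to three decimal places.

-2.074

At P = 12.2, Q = 180.354.
dQ/dP = −0.17·1435e^(−0.17P) = −0.17Q = -30.660.
ε = (dQ/dP)(P/Q) = (-30.660)(12.2/180.354).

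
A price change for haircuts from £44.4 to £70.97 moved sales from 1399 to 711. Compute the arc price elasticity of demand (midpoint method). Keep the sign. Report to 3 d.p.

ΔQ = 711 − 1399 = -688; ΔP = 70.97 − 44.4 = 26.57.
Midpoints: P̄ = 57.69, Q̄ = 1055.0.
ε = (ΔQ/ΔP)(P̄/Q̄) = (-688/26.57)(57.69/1055.0).

-1.416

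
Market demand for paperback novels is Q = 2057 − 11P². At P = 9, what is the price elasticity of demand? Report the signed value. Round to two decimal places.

-1.53

At P = 9, Q = 1166.
dQ/dP = −22P = -198.
ε = (dQ/dP)(P/Q) = (-198)(9/1166).
|ε| > 1, so demand is elastic at this price.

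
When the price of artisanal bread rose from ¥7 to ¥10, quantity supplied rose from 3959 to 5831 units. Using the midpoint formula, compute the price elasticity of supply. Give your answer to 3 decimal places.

ΔQ = 5831 − 3959 = 1872; ΔP = 10 − 7 = 3.
Midpoints: P̄ = 8.50, Q̄ = 4895.0.
ε_s = (ΔQ/ΔP)(P̄/Q̄) = (1872/3)(8.50/4895.0).

1.084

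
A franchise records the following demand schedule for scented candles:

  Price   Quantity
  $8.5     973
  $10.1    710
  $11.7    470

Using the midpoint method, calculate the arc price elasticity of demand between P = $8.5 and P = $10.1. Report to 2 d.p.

-1.82

At P = 8.5, Q = 973; at P = 10.1, Q = 710.
ΔQ = -263, ΔP = 1.6. Midpoints: P̄ = 9.30, Q̄ = 841.5.
ε = (ΔQ/ΔP)(P̄/Q̄) = (-263/1.6)(9.30/841.5).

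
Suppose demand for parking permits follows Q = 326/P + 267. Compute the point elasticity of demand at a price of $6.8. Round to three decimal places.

At P = 6.8, Q = 314.941.
dQ/dP = −326/P² = -7.050.
ε = (dQ/dP)(P/Q) = (-7.050)(6.8/314.941).
|ε| < 1, so demand is inelastic at this price.

-0.152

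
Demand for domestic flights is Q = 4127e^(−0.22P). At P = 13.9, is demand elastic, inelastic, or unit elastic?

elastic

Q = 193.893, dQ/dP = -42.656.
ε = (dQ/dP)(P/Q) ≈ -3.058.
|ε| = 3.06 > 1.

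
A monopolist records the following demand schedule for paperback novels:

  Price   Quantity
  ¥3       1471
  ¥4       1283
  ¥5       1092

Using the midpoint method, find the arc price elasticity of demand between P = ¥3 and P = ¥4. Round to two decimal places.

At P = 3, Q = 1471; at P = 4, Q = 1283.
ΔQ = -188, ΔP = 1. Midpoints: P̄ = 3.50, Q̄ = 1377.0.
ε = (ΔQ/ΔP)(P̄/Q̄) = (-188/1)(3.50/1377.0).

-0.48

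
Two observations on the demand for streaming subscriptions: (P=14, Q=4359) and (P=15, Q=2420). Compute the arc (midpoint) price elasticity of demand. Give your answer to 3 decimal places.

ΔQ = 2420 − 4359 = -1939; ΔP = 15 − 14 = 1.
Midpoints: P̄ = 14.50, Q̄ = 3389.5.
ε = (ΔQ/ΔP)(P̄/Q̄) = (-1939/1)(14.50/3389.5).

-8.295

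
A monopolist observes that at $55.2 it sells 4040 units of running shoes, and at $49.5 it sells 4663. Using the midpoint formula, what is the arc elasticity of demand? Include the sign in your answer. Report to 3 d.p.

ΔQ = 4663 − 4040 = 623; ΔP = 49.5 − 55.2 = -5.7.
Midpoints: P̄ = 52.35, Q̄ = 4351.5.
ε = (ΔQ/ΔP)(P̄/Q̄) = (623/-5.7)(52.35/4351.5).

-1.315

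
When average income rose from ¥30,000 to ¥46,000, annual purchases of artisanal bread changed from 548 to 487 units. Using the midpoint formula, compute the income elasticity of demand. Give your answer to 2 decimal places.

ΔQ = -61, ΔI = 16000. Midpoints: Ī = 38,000, Q̄ = 517.5.
ε_I = (ΔQ/ΔI)(Ī/Q̄) = (-61/16000)(38000/517.5).

-0.28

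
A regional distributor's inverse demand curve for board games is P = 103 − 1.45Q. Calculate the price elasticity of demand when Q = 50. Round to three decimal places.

At Q = 50, P = 103 − 1.45(50) = 30.50.
dP/dQ = −1.45, so dQ/dP = 1/(−1.45) = -0.690.
ε = (dQ/dP)(P/Q) = (-0.690)(30.50/50).

-0.421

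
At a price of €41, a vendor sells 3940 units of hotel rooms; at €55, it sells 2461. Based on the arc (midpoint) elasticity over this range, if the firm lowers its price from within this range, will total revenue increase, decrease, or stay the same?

Arc ε = (-1479/14)(48.00/3200.5) ≈ -1.584.
|ε| = 1.58 > 1, so demand is elastic. A price cut therefore raises total revenue.

increase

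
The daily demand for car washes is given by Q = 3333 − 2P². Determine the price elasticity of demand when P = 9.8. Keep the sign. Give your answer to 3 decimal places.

-0.122

At P = 9.8, Q = 3140.920.
dQ/dP = −4P = -39.200.
ε = (dQ/dP)(P/Q) = (-39.200)(9.8/3140.920).
|ε| < 1, so demand is inelastic at this price.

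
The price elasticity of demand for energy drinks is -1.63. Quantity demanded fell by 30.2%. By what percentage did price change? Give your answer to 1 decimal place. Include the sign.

%ΔP ≈ %ΔQ / ε = (-30.2%)/(-1.63) = 18.53%.

18.5%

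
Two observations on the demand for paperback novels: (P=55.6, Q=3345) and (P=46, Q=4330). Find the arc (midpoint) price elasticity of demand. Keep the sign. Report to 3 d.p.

-1.358

ΔQ = 4330 − 3345 = 985; ΔP = 46 − 55.6 = -9.6.
Midpoints: P̄ = 50.80, Q̄ = 3837.5.
ε = (ΔQ/ΔP)(P̄/Q̄) = (985/-9.6)(50.80/3837.5).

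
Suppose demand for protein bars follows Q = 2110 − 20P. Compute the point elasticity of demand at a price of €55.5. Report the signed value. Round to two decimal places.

At P = 55.5, Q = 1000.
dQ/dP = −20.
ε = (dQ/dP)(P/Q) = (-20)(55.5/1000).
|ε| > 1, so demand is elastic at this price.

-1.11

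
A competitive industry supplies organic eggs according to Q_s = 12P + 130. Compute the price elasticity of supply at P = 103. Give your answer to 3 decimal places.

0.905

At P = 103, Q_s = 1366.
dQ_s/dP = 12.
ε_s = (dQ_s/dP)(P/Q_s) = (12)(103/1366).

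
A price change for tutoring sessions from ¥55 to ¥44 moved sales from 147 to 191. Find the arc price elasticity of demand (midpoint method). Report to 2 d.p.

ΔQ = 191 − 147 = 44; ΔP = 44 − 55 = -11.
Midpoints: P̄ = 49.50, Q̄ = 169.0.
ε = (ΔQ/ΔP)(P̄/Q̄) = (44/-11)(49.50/169.0).

-1.17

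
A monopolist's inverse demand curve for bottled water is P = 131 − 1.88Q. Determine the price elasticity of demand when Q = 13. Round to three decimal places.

-4.360

At Q = 13, P = 131 − 1.88(13) = 106.56.
dP/dQ = −1.88, so dQ/dP = 1/(−1.88) = -0.532.
ε = (dQ/dP)(P/Q) = (-0.532)(106.56/13).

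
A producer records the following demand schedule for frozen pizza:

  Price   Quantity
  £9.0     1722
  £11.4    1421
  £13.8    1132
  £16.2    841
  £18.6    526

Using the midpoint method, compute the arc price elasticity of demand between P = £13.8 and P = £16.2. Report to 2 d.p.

-1.84

At P = 13.8, Q = 1132; at P = 16.2, Q = 841.
ΔQ = -291, ΔP = 2.4. Midpoints: P̄ = 15.00, Q̄ = 986.5.
ε = (ΔQ/ΔP)(P̄/Q̄) = (-291/2.4)(15.00/986.5).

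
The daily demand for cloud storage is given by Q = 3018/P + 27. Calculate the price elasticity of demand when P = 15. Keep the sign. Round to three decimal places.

At P = 15, Q = 228.200.
dQ/dP = −3018/P² = -13.413.
ε = (dQ/dP)(P/Q) = (-13.413)(15/228.200).

-0.882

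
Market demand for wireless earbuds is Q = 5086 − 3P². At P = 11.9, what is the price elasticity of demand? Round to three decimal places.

-0.182

At P = 11.9, Q = 4661.170.
dQ/dP = −6P = -71.400.
ε = (dQ/dP)(P/Q) = (-71.400)(11.9/4661.170).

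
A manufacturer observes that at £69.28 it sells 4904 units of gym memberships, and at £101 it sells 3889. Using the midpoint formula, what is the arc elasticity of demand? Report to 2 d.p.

-0.62

ΔQ = 3889 − 4904 = -1015; ΔP = 101 − 69.28 = 31.72.
Midpoints: P̄ = 85.14, Q̄ = 4396.5.
ε = (ΔQ/ΔP)(P̄/Q̄) = (-1015/31.72)(85.14/4396.5).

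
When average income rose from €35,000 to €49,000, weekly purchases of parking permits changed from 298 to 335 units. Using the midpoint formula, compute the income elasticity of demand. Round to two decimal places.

0.35

ΔQ = 37, ΔI = 14000. Midpoints: Ī = 42,000, Q̄ = 316.5.
ε_I = (ΔQ/ΔI)(Ī/Q̄) = (37/14000)(42000/316.5).
ε_I > 0, so the good is normal.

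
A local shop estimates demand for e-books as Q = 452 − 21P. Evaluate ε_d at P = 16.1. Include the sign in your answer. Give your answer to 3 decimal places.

-2.968

At P = 16.1, Q = 113.900.
dQ/dP = −21.
ε = (dQ/dP)(P/Q) = (-21)(16.1/113.900).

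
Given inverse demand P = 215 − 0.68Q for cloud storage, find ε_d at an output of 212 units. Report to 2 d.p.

At Q = 212, P = 215 − 0.68(212) = 70.84.
dP/dQ = −0.68, so dQ/dP = 1/(−0.68) = -1.471.
ε = (dQ/dP)(P/Q) = (-1.471)(70.84/212).

-0.49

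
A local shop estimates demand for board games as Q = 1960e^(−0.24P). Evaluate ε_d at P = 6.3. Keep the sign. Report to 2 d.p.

-1.51

At P = 6.3, Q = 432.118.
dQ/dP = −0.24·1960e^(−0.24P) = −0.24Q = -103.708.
ε = (dQ/dP)(P/Q) = (-103.708)(6.3/432.118).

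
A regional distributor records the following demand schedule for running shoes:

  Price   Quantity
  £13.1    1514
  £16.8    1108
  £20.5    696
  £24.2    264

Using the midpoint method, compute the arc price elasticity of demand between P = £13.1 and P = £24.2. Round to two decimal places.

At P = 13.1, Q = 1514; at P = 24.2, Q = 264.
ΔQ = -1250, ΔP = 11.1. Midpoints: P̄ = 18.65, Q̄ = 889.0.
ε = (ΔQ/ΔP)(P̄/Q̄) = (-1250/11.1)(18.65/889.0).

-2.36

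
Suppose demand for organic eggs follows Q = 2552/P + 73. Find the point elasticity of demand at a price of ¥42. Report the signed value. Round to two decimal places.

At P = 42, Q = 133.762.
dQ/dP = −2552/P² = -1.447.
ε = (dQ/dP)(P/Q) = (-1.447)(42/133.762).

-0.45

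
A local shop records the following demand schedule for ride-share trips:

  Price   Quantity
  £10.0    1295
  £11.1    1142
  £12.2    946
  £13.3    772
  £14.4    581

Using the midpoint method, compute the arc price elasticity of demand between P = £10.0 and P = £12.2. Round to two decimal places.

-1.57

At P = 10.0, Q = 1295; at P = 12.2, Q = 946.
ΔQ = -349, ΔP = 2.2. Midpoints: P̄ = 11.10, Q̄ = 1120.5.
ε = (ΔQ/ΔP)(P̄/Q̄) = (-349/2.2)(11.10/1120.5).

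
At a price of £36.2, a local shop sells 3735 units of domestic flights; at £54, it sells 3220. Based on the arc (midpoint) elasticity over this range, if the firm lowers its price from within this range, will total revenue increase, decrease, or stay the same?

decrease

Arc ε = (-515/17.8)(45.10/3477.5) ≈ -0.375.
|ε| = 0.38 < 1, so demand is inelastic. A price cut therefore reduces total revenue.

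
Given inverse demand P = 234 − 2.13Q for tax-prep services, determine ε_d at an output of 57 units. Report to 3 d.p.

-0.927

At Q = 57, P = 234 − 2.13(57) = 112.59.
dP/dQ = −2.13, so dQ/dP = 1/(−2.13) = -0.469.
ε = (dQ/dP)(P/Q) = (-0.469)(112.59/57).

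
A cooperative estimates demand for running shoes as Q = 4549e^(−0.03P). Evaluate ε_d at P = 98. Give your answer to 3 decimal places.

At P = 98, Q = 240.486.
dQ/dP = −0.03·4549e^(−0.03P) = −0.03Q = -7.215.
ε = (dQ/dP)(P/Q) = (-7.215)(98/240.486).
|ε| > 1, so demand is elastic at this price.

-2.940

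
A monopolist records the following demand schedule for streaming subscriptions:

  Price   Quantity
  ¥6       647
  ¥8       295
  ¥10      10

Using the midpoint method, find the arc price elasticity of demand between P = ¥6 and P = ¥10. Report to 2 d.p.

At P = 6, Q = 647; at P = 10, Q = 10.
ΔQ = -637, ΔP = 4. Midpoints: P̄ = 8.00, Q̄ = 328.5.
ε = (ΔQ/ΔP)(P̄/Q̄) = (-637/4)(8.00/328.5).

-3.88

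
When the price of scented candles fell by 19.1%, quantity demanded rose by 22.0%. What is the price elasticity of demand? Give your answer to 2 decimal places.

-1.15

ε = %ΔQ / %ΔP = (22.0)/(-19.1) = -1.152.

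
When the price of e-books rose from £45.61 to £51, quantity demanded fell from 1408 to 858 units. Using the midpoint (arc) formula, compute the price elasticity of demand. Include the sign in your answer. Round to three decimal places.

-4.350

ΔQ = 858 − 1408 = -550; ΔP = 51 − 45.61 = 5.39.
Midpoints: P̄ = 48.30, Q̄ = 1133.0.
ε = (ΔQ/ΔP)(P̄/Q̄) = (-550/5.39)(48.30/1133.0).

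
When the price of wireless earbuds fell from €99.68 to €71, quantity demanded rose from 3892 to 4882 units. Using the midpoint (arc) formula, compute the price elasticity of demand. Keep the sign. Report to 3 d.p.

-0.671

ΔQ = 4882 − 3892 = 990; ΔP = 71 − 99.68 = -28.68.
Midpoints: P̄ = 85.34, Q̄ = 4387.0.
ε = (ΔQ/ΔP)(P̄/Q̄) = (990/-28.68)(85.34/4387.0).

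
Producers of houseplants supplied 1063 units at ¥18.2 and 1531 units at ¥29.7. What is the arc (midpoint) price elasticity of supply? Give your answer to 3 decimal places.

ΔQ = 1531 − 1063 = 468; ΔP = 29.7 − 18.2 = 11.5.
Midpoints: P̄ = 23.95, Q̄ = 1297.0.
ε_s = (ΔQ/ΔP)(P̄/Q̄) = (468/11.5)(23.95/1297.0).

0.751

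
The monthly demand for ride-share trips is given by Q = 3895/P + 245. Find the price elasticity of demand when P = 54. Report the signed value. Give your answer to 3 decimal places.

-0.227

At P = 54, Q = 317.130.
dQ/dP = −3895/P² = -1.336.
ε = (dQ/dP)(P/Q) = (-1.336)(54/317.130).
|ε| < 1, so demand is inelastic at this price.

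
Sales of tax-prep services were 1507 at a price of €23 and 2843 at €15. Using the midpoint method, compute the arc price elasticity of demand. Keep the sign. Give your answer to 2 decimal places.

-1.46

ΔQ = 2843 − 1507 = 1336; ΔP = 15 − 23 = -8.
Midpoints: P̄ = 19.00, Q̄ = 2175.0.
ε = (ΔQ/ΔP)(P̄/Q̄) = (1336/-8)(19.00/2175.0).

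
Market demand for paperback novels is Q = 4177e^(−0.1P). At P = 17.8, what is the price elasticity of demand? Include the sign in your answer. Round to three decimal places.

At P = 17.8, Q = 704.402.
dQ/dP = −0.1·4177e^(−0.1P) = −0.1Q = -70.440.
ε = (dQ/dP)(P/Q) = (-70.440)(17.8/704.402).

-1.780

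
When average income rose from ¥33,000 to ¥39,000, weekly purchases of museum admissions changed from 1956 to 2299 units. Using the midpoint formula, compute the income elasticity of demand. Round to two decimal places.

0.97

ΔQ = 343, ΔI = 6000. Midpoints: Ī = 36,000, Q̄ = 2127.5.
ε_I = (ΔQ/ΔI)(Ī/Q̄) = (343/6000)(36000/2127.5).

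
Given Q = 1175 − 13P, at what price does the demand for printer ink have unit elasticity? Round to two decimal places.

45.19

For linear demand Q = a − bP, ε = −bP/(a − bP). |ε| = 1 when bP = a − bP, i.e. P = a/(2b).
P = 1175/(2·13) = 1175/26 = 45.1923.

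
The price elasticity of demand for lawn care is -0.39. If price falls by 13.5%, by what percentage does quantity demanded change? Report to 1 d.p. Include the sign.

5.3%

%ΔQ ≈ ε × %ΔP = (-0.39)(-13.5%) = 5.27%.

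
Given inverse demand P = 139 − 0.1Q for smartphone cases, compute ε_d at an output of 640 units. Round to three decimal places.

At Q = 640, P = 139 − 0.1(640) = 75.00.
dP/dQ = −0.1, so dQ/dP = 1/(−0.1) = -10.000.
ε = (dQ/dP)(P/Q) = (-10.000)(75.00/640).

-1.172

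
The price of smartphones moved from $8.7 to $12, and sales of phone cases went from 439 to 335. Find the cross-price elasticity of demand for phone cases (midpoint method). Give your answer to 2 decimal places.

-0.84

ΔQ_x = 335 − 439 = -104; ΔP_y = 12 − 8.7 = 3.3.
Midpoints: P̄_y = 10.35, Q̄_x = 387.0.
ε_xy = (ΔQ_x/ΔP_y)(P̄_y/Q̄_x) = (-104/3.3)(10.35/387.0).
ε_xy < 0, so the goods are complements.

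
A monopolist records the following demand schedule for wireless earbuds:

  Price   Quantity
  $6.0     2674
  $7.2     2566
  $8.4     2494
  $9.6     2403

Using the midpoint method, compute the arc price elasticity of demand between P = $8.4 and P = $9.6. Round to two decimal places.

-0.28

At P = 8.4, Q = 2494; at P = 9.6, Q = 2403.
ΔQ = -91, ΔP = 1.2. Midpoints: P̄ = 9.00, Q̄ = 2448.5.
ε = (ΔQ/ΔP)(P̄/Q̄) = (-91/1.2)(9.00/2448.5).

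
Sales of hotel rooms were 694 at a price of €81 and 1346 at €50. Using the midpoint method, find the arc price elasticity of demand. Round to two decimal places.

ΔQ = 1346 − 694 = 652; ΔP = 50 − 81 = -31.
Midpoints: P̄ = 65.50, Q̄ = 1020.0.
ε = (ΔQ/ΔP)(P̄/Q̄) = (652/-31)(65.50/1020.0).

-1.35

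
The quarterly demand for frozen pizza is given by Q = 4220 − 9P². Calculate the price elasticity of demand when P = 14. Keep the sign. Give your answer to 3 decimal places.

At P = 14, Q = 2456.
dQ/dP = −18P = -252.
ε = (dQ/dP)(P/Q) = (-252)(14/2456).
|ε| > 1, so demand is elastic at this price.

-1.436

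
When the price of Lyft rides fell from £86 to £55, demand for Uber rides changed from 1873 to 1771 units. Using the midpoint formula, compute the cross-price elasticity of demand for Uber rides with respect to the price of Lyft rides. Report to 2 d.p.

0.13

ΔQ_x = 1771 − 1873 = -102; ΔP_y = 55 − 86 = -31.
Midpoints: P̄_y = 70.50, Q̄_x = 1822.0.
ε_xy = (ΔQ_x/ΔP_y)(P̄_y/Q̄_x) = (-102/-31)(70.50/1822.0).
ε_xy > 0, so the goods are substitutes.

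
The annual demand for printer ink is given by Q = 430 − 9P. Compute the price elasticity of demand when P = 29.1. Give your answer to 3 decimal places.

At P = 29.1, Q = 168.100.
dQ/dP = −9.
ε = (dQ/dP)(P/Q) = (-9)(29.1/168.100).

-1.558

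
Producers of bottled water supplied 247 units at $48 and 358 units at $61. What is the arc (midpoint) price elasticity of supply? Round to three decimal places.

1.538

ΔQ = 358 − 247 = 111; ΔP = 61 − 48 = 13.
Midpoints: P̄ = 54.50, Q̄ = 302.5.
ε_s = (ΔQ/ΔP)(P̄/Q̄) = (111/13)(54.50/302.5).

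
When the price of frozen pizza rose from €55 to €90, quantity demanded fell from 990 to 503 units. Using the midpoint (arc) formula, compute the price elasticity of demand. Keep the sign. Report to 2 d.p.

-1.35

ΔQ = 503 − 990 = -487; ΔP = 90 − 55 = 35.
Midpoints: P̄ = 72.50, Q̄ = 746.5.
ε = (ΔQ/ΔP)(P̄/Q̄) = (-487/35)(72.50/746.5).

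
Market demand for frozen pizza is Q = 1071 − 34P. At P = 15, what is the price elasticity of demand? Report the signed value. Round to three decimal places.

At P = 15, Q = 561.
dQ/dP = −34.
ε = (dQ/dP)(P/Q) = (-34)(15/561).

-0.909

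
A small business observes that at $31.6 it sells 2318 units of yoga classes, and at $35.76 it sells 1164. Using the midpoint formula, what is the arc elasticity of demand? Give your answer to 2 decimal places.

ΔQ = 1164 − 2318 = -1154; ΔP = 35.76 − 31.6 = 4.16.
Midpoints: P̄ = 33.68, Q̄ = 1741.0.
ε = (ΔQ/ΔP)(P̄/Q̄) = (-1154/4.16)(33.68/1741.0).

-5.37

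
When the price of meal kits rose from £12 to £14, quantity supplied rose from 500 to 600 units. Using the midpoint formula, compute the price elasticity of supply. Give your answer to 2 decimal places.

1.18

ΔQ = 600 − 500 = 100; ΔP = 14 − 12 = 2.
Midpoints: P̄ = 13.00, Q̄ = 550.0.
ε_s = (ΔQ/ΔP)(P̄/Q̄) = (100/2)(13.00/550.0).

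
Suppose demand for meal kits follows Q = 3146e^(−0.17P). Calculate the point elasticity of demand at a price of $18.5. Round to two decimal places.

At P = 18.5, Q = 135.489.
dQ/dP = −0.17·3146e^(−0.17P) = −0.17Q = -23.033.
ε = (dQ/dP)(P/Q) = (-23.033)(18.5/135.489).

-3.15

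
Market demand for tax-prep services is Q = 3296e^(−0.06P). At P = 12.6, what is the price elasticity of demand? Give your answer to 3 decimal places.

At P = 12.6, Q = 1547.607.
dQ/dP = −0.06·3296e^(−0.06P) = −0.06Q = -92.856.
ε = (dQ/dP)(P/Q) = (-92.856)(12.6/1547.607).
|ε| < 1, so demand is inelastic at this price.

-0.756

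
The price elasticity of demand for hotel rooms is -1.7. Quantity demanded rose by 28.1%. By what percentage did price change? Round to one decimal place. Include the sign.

-16.5%

%ΔP ≈ %ΔQ / ε = (28.1%)/(-1.7) = -16.53%.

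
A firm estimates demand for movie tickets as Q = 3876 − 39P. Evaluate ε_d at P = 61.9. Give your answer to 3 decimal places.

At P = 61.9, Q = 1461.900.
dQ/dP = −39.
ε = (dQ/dP)(P/Q) = (-39)(61.9/1461.900).

-1.651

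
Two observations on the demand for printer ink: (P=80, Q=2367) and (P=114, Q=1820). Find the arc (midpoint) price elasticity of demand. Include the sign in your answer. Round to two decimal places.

ΔQ = 1820 − 2367 = -547; ΔP = 114 − 80 = 34.
Midpoints: P̄ = 97.00, Q̄ = 2093.5.
ε = (ΔQ/ΔP)(P̄/Q̄) = (-547/34)(97.00/2093.5).

-0.75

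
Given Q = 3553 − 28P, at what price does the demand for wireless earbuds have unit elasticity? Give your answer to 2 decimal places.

63.45

For linear demand Q = a − bP, ε = −bP/(a − bP). |ε| = 1 when bP = a − bP, i.e. P = a/(2b).
P = 3553/(2·28) = 3553/56 = 63.4464.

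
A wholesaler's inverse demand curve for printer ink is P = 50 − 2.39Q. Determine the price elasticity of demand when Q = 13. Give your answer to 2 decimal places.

At Q = 13, P = 50 − 2.39(13) = 18.93.
dP/dQ = −2.39, so dQ/dP = 1/(−2.39) = -0.418.
ε = (dQ/dP)(P/Q) = (-0.418)(18.93/13).

-0.61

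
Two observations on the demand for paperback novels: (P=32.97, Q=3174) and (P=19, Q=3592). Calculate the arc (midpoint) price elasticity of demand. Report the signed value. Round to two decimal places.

ΔQ = 3592 − 3174 = 418; ΔP = 19 − 32.97 = -13.97.
Midpoints: P̄ = 25.98, Q̄ = 3383.0.
ε = (ΔQ/ΔP)(P̄/Q̄) = (418/-13.97)(25.98/3383.0).

-0.23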